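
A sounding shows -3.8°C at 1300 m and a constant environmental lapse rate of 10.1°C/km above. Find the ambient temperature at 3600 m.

1300 → 3600 m (environmental, 10.1°C/km): ΔT = -10.1 × 2.3 = -23.23°C → T = -27.03°C

-27.03°C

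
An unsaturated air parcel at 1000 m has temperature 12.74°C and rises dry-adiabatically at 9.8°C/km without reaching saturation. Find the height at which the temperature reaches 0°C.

2300 m

Height above start = (12.74 − 0) / 9.8 = 1.3 km
Altitude = 1000 m + 1300 m = 2300 m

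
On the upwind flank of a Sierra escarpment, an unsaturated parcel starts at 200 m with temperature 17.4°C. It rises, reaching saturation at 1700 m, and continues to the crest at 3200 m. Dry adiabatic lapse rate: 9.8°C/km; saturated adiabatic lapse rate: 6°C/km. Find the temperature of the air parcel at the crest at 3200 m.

-6.3°C

From 200 m to 1700 m (dry): cools by 9.8 × 1.5 = 14.7°C, giving 2.7°C.
From 1700 m to 3200 m (saturated): cools by 6 × 1.5 = 9°C, giving -6.3°C.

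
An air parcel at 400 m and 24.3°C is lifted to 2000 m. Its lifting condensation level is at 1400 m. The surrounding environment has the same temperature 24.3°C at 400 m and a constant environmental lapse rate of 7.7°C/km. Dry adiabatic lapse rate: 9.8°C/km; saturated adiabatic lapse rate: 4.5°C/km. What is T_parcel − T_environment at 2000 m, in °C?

Parcel:
  400–1400 m, dry: Δz = 1 km ⇒ ΔT = -9.8°C; T = 14.5°C
  1400–2000 m, saturated: Δz = 0.6 km ⇒ ΔT = -2.7°C; T = 11.8°C
Environment:
  400–2000 m, environment: Δz = 1.6 km ⇒ ΔT = -12.32°C; T = 11.98°C
T_parcel − T_env = 11.8 − 11.98 = -0.18°C

-0.18°C (parcel cooler than environment)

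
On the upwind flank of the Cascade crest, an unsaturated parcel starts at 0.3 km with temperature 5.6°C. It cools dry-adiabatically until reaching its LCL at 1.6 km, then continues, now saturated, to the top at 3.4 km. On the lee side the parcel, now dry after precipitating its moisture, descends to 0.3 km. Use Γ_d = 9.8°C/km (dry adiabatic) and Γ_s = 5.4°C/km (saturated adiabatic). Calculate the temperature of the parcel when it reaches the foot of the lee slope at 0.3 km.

13.52°C

From 300 m to 1600 m (dry): cools by 9.8 × 1.3 = 12.74°C, giving -7.14°C.
From 1600 m to 3400 m (saturated): cools by 5.4 × 1.8 = 9.72°C, giving -16.86°C.
From 3400 m to 300 m (dry descent): warms by 9.8 × 3.1 = 30.38°C, giving 13.52°C.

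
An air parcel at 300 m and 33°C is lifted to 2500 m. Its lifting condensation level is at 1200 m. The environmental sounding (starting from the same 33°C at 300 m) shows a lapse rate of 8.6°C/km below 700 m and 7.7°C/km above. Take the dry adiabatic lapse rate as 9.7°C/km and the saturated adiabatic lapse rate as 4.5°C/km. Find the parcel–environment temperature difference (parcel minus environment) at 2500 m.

Parcel:
  Dry to 1200 m: -9.7 × 0.9 km = -8.73°C, so T = 24.27°C.
  Saturated to 2500 m: -4.5 × 1.3 km = -5.85°C, so T = 18.42°C.
Environment:
  Environment, lower layer to 700 m: -8.6 × 0.4 km = -3.44°C, so T = 29.56°C.
  Environment, upper layer to 2500 m: -7.7 × 1.8 km = -13.86°C, so T = 15.7°C.
T_parcel − T_env = 18.42 − 15.7 = +2.72°C

+2.72°C (parcel warmer than environment)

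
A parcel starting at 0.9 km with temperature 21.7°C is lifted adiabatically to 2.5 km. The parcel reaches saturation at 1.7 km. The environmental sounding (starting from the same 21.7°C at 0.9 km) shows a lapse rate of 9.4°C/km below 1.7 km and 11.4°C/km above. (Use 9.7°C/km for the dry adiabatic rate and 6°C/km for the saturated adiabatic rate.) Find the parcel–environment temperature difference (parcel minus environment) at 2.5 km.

Parcel:
  900–1700 m, dry: Δz = 0.8 km ⇒ ΔT = -7.76°C; T = 13.94°C
  1700–2500 m, saturated: Δz = 0.8 km ⇒ ΔT = -4.8°C; T = 9.14°C
Environment:
  900–1700 m, environment, lower layer: Δz = 0.8 km ⇒ ΔT = -7.52°C; T = 14.18°C
  1700–2500 m, environment, upper layer: Δz = 0.8 km ⇒ ΔT = -9.12°C; T = 5.06°C
T_parcel − T_env = 9.14 − 5.06 = +4.08°C

+4.08°C (parcel warmer than environment)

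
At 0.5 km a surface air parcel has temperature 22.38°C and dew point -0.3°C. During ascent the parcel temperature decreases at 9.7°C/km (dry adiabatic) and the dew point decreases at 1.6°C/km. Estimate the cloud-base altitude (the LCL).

T and T_d converge at 9.7 − 1.6 = 8.1°C per km
Height above start = (22.38 − (-0.3)) / 8.1 = 2.8 km
LCL altitude = 500 m + 2800 m = 3300 m

3.3 km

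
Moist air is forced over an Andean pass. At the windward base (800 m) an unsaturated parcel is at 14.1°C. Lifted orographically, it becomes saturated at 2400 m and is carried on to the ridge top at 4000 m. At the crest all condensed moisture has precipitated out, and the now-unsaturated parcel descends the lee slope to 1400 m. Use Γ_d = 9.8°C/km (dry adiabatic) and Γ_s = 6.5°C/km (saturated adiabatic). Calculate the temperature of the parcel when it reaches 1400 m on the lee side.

13.5°C

From 800 m to 2400 m (dry): cools by 9.8 × 1.6 = 15.68°C, giving -1.58°C.
From 2400 m to 4000 m (saturated): cools by 6.5 × 1.6 = 10.4°C, giving -11.98°C.
From 4000 m to 1400 m (dry descent): warms by 9.8 × 2.6 = 25.48°C, giving 13.5°C.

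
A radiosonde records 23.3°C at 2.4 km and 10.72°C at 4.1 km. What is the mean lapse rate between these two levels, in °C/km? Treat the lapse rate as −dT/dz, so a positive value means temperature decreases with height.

Γ = −ΔT/Δz = (23.3 − 10.72) / (4100 − 2400) m
  = 12.58°C / 1.7 km = 7.4°C/km

7.4°C/km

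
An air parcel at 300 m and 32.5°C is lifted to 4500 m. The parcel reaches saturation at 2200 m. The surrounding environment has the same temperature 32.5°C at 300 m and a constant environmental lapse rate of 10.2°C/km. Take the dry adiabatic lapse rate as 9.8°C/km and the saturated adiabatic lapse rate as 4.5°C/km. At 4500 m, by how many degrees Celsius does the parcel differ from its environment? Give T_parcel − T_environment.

Parcel:
  Dry to 2200 m: -9.8 × 1.9 km = -18.62°C, so T = 13.88°C.
  Saturated to 4500 m: -4.5 × 2.3 km = -10.35°C, so T = 3.53°C.
Environment:
  Environment to 4500 m: -10.2 × 4.2 km = -42.84°C, so T = -10.34°C.
T_parcel − T_env = 3.53 − (-10.34) = +13.87°C

+13.87°C (parcel warmer than environment)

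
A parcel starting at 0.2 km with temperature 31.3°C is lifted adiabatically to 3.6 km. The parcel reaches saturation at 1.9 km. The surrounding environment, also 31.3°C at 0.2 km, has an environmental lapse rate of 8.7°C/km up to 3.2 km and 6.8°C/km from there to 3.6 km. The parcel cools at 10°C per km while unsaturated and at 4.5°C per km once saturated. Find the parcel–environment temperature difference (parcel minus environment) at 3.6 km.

+4.17°C (parcel warmer than environment)

Parcel:
  From 200 m to 1900 m (dry): cools by 10 × 1.7 = 17°C, giving 14.3°C.
  From 1900 m to 3600 m (saturated): cools by 4.5 × 1.7 = 7.65°C, giving 6.65°C.
Environment:
  From 200 m to 3200 m (environment, lower layer): cools by 8.7 × 3 = 26.1°C, giving 5.2°C.
  From 3200 m to 3600 m (environment, upper layer): cools by 6.8 × 0.4 = 2.72°C, giving 2.48°C.
T_parcel − T_env = 6.65 − 2.48 = +4.17°C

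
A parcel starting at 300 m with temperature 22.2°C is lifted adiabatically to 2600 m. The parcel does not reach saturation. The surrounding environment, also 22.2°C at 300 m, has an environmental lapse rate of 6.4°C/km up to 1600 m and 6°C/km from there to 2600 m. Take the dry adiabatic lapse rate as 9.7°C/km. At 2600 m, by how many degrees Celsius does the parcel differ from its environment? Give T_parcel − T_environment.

-7.99°C (parcel cooler than environment)

Parcel:
  300–2600 m, dry: Δz = 2.3 km ⇒ ΔT = -22.31°C; T = -0.11°C
Environment:
  300–1600 m, environment, lower layer: Δz = 1.3 km ⇒ ΔT = -8.32°C; T = 13.88°C
  1600–2600 m, environment, upper layer: Δz = 1 km ⇒ ΔT = -6°C; T = 7.88°C
T_parcel − T_env = -0.11 − 7.88 = -7.99°C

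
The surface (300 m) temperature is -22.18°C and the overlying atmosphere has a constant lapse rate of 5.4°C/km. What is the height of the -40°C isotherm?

3600 m

Height above start = (-22.18 − (-40)) / 5.4 = 3.3 km
Altitude = 300 m + 3300 m = 3600 m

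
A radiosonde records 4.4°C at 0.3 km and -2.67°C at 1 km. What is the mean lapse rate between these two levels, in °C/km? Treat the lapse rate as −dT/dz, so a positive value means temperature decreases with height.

Γ = −ΔT/Δz = (4.4 − (-2.67)) / (1000 − 300) m
  = 7.07°C / 0.7 km = 10.1°C/km

10.1°C/km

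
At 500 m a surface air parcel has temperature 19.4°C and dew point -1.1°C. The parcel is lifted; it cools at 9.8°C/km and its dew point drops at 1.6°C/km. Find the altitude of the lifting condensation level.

T and T_d converge at 9.8 − 1.6 = 8.2°C per km
Height above start = (19.4 − (-1.1)) / 8.2 = 2.5 km
LCL altitude = 500 m + 2500 m = 3000 m

3000 m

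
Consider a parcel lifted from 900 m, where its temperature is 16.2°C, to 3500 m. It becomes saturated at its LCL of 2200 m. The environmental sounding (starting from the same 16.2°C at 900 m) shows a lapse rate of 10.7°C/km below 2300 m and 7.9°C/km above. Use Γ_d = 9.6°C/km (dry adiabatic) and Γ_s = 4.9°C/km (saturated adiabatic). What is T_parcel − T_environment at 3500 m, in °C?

Parcel:
  900 → 2200 m (dry, 9.6°C/km): ΔT = -9.6 × 1.3 = -12.48°C → T = 3.72°C
  2200 → 3500 m (saturated, 4.9°C/km): ΔT = -4.9 × 1.3 = -6.37°C → T = -2.65°C
Environment:
  900 → 2300 m (environment, lower layer, 10.7°C/km): ΔT = -10.7 × 1.4 = -14.98°C → T = 1.22°C
  2300 → 3500 m (environment, upper layer, 7.9°C/km): ΔT = -7.9 × 1.2 = -9.48°C → T = -8.26°C
T_parcel − T_env = -2.65 − (-8.26) = +5.61°C

+5.61°C (parcel warmer than environment)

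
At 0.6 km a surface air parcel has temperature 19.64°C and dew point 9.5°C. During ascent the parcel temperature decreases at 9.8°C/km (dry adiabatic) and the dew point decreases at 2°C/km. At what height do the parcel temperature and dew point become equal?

T and T_d converge at 9.8 − 2 = 7.8°C per km
Height above start = (19.64 − 9.5) / 7.8 = 1.3 km
LCL altitude = 600 m + 1300 m = 1900 m

1.9 km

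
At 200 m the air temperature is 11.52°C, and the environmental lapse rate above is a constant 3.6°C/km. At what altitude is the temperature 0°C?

3400 m

Height above start = (11.52 − 0) / 3.6 = 3.2 km
Altitude = 200 m + 3200 m = 3400 m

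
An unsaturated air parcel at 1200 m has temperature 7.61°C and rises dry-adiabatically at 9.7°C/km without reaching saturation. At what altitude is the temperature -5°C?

Height above start = (7.61 − (-5)) / 9.7 = 1.3 km
Altitude = 1200 m + 1300 m = 2500 m

2500 m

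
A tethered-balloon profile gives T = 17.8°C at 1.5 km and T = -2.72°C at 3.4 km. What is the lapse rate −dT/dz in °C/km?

10.8°C/km

Γ = −ΔT/Δz = (17.8 − (-2.72)) / (3400 − 1500) m
  = 20.52°C / 1.9 km = 10.8°C/km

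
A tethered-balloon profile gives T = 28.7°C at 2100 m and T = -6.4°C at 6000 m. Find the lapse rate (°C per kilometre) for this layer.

Γ = −ΔT/Δz = (28.7 − (-6.4)) / (6000 − 2100) m
  = 35.1°C / 3.9 km = 9°C/km

9°C/km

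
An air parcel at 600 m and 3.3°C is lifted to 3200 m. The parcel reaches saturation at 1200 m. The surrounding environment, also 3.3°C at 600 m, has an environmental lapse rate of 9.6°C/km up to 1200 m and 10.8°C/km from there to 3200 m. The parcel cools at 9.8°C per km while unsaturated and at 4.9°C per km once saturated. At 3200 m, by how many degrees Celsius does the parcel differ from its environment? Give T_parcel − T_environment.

+11.68°C (parcel warmer than environment)

Parcel:
  From 600 m to 1200 m (dry): cools by 9.8 × 0.6 = 5.88°C, giving -2.58°C.
  From 1200 m to 3200 m (saturated): cools by 4.9 × 2 = 9.8°C, giving -12.38°C.
Environment:
  From 600 m to 1200 m (environment, lower layer): cools by 9.6 × 0.6 = 5.76°C, giving -2.46°C.
  From 1200 m to 3200 m (environment, upper layer): cools by 10.8 × 2 = 21.6°C, giving -24.06°C.
T_parcel − T_env = -12.38 − (-24.06) = +11.68°C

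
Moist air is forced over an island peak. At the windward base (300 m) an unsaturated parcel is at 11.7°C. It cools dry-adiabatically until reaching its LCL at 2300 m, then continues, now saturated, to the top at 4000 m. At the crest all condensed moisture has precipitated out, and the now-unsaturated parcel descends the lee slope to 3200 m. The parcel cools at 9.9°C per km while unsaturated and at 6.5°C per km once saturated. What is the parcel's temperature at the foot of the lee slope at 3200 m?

300 → 2300 m (dry, 9.9°C/km): ΔT = -9.9 × 2 = -19.8°C → T = -8.1°C
2300 → 4000 m (saturated, 6.5°C/km): ΔT = -6.5 × 1.7 = -11.05°C → T = -19.15°C
4000 → 3200 m (dry descent, 9.9°C/km): ΔT = +9.9 × 0.8 = +7.92°C → T = -11.23°C

-11.23°C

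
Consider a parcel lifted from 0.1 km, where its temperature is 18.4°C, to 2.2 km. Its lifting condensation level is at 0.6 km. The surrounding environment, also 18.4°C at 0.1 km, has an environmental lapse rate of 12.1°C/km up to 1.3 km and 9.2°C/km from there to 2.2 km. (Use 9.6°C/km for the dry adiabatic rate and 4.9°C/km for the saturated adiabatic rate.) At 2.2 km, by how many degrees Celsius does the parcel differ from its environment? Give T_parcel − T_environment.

+10.16°C (parcel warmer than environment)

Parcel:
  100–600 m, dry: Δz = 0.5 km ⇒ ΔT = -4.8°C; T = 13.6°C
  600–2200 m, saturated: Δz = 1.6 km ⇒ ΔT = -7.84°C; T = 5.76°C
Environment:
  100–1300 m, environment, lower layer: Δz = 1.2 km ⇒ ΔT = -14.52°C; T = 3.88°C
  1300–2200 m, environment, upper layer: Δz = 0.9 km ⇒ ΔT = -8.28°C; T = -4.4°C
T_parcel − T_env = 5.76 − (-4.4) = +10.16°C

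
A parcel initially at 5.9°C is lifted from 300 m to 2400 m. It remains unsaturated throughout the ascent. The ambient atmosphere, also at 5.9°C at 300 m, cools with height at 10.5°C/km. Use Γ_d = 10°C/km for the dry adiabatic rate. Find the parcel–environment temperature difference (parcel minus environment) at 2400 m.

+1.05°C (parcel warmer than environment)

Parcel:
  Dry to 2400 m: -10 × 2.1 km = -21°C, so T = -15.1°C.
Environment:
  Environment to 2400 m: -10.5 × 2.1 km = -22.05°C, so T = -16.15°C.
T_parcel − T_env = -15.1 − (-16.15) = +1.05°C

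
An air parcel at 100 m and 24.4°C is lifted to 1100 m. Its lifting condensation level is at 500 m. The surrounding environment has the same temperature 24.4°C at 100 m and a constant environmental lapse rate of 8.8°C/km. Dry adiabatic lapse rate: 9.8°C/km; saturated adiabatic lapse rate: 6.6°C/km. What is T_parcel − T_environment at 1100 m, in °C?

+0.92°C (parcel warmer than environment)

Parcel:
  100 → 500 m (dry, 9.8°C/km): ΔT = -9.8 × 0.4 = -3.92°C → T = 20.48°C
  500 → 1100 m (saturated, 6.6°C/km): ΔT = -6.6 × 0.6 = -3.96°C → T = 16.52°C
Environment:
  100 → 1100 m (environment, 8.8°C/km): ΔT = -8.8 × 1 = -8.8°C → T = 15.6°C
T_parcel − T_env = 16.52 − 15.6 = +0.92°C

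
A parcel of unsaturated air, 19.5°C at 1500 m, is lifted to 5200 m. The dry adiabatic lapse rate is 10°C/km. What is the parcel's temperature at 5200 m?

Dry adiabatic to 5200 m: -10 × 3.7 km = -37°C, so T = -17.5°C.

-17.5°C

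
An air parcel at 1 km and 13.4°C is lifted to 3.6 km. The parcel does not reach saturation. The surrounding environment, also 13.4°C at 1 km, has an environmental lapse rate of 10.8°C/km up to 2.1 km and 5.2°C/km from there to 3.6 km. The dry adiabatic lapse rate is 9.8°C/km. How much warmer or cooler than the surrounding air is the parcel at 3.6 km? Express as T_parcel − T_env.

Parcel:
  From 1000 m to 3600 m (dry): cools by 9.8 × 2.6 = 25.48°C, giving -12.08°C.
Environment:
  From 1000 m to 2100 m (environment, lower layer): cools by 10.8 × 1.1 = 11.88°C, giving 1.52°C.
  From 2100 m to 3600 m (environment, upper layer): cools by 5.2 × 1.5 = 7.8°C, giving -6.28°C.
T_parcel − T_env = -12.08 − (-6.28) = -5.8°C

-5.8°C (parcel cooler than environment)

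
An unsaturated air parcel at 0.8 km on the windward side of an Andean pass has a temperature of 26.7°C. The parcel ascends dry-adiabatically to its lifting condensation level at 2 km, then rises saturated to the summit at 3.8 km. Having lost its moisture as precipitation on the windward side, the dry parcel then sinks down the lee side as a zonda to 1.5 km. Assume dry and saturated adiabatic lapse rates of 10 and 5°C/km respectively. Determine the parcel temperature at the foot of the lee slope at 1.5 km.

28.7°C

800 → 2000 m (dry, 10°C/km): ΔT = -10 × 1.2 = -12°C → T = 14.7°C
2000 → 3800 m (saturated, 5°C/km): ΔT = -5 × 1.8 = -9°C → T = 5.7°C
3800 → 1500 m (dry descent, 10°C/km): ΔT = +10 × 2.3 = +23°C → T = 28.7°C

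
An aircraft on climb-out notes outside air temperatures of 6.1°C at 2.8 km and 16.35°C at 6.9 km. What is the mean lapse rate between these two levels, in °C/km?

Γ = −ΔT/Δz = (6.1 − 16.35) / (6900 − 2800) m
  = -10.25°C / 4.1 km = -2.5°C/km

-2.5°C/km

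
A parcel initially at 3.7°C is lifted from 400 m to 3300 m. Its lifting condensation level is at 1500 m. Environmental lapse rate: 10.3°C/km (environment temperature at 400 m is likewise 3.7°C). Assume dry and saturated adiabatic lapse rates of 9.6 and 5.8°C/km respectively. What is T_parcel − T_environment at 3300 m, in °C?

Parcel:
  400 → 1500 m (dry, 9.6°C/km): ΔT = -9.6 × 1.1 = -10.56°C → T = -6.86°C
  1500 → 3300 m (saturated, 5.8°C/km): ΔT = -5.8 × 1.8 = -10.44°C → T = -17.3°C
Environment:
  400 → 3300 m (environment, 10.3°C/km): ΔT = -10.3 × 2.9 = -29.87°C → T = -26.17°C
T_parcel − T_env = -17.3 − (-26.17) = +8.87°C

+8.87°C (parcel warmer than environment)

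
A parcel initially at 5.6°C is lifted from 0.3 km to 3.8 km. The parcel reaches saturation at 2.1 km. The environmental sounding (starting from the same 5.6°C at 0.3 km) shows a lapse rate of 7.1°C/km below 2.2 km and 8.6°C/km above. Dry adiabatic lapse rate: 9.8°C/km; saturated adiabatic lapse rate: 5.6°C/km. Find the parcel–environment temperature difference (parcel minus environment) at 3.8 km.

+0.09°C (parcel warmer than environment)

Parcel:
  300–2100 m, dry: Δz = 1.8 km ⇒ ΔT = -17.64°C; T = -12.04°C
  2100–3800 m, saturated: Δz = 1.7 km ⇒ ΔT = -9.52°C; T = -21.56°C
Environment:
  300–2200 m, environment, lower layer: Δz = 1.9 km ⇒ ΔT = -13.49°C; T = -7.89°C
  2200–3800 m, environment, upper layer: Δz = 1.6 km ⇒ ΔT = -13.76°C; T = -21.65°C
T_parcel − T_env = -21.56 − (-21.65) = +0.09°C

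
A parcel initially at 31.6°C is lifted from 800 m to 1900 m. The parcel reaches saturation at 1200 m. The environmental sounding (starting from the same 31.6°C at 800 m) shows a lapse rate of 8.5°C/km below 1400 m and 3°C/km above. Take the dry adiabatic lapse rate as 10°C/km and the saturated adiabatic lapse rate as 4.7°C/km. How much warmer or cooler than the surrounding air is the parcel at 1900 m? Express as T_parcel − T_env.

-0.69°C (parcel cooler than environment)

Parcel:
  800–1200 m, dry: Δz = 0.4 km ⇒ ΔT = -4°C; T = 27.6°C
  1200–1900 m, saturated: Δz = 0.7 km ⇒ ΔT = -3.29°C; T = 24.31°C
Environment:
  800–1400 m, environment, lower layer: Δz = 0.6 km ⇒ ΔT = -5.1°C; T = 26.5°C
  1400–1900 m, environment, upper layer: Δz = 0.5 km ⇒ ΔT = -1.5°C; T = 25°C
T_parcel − T_env = 24.31 − 25 = -0.69°C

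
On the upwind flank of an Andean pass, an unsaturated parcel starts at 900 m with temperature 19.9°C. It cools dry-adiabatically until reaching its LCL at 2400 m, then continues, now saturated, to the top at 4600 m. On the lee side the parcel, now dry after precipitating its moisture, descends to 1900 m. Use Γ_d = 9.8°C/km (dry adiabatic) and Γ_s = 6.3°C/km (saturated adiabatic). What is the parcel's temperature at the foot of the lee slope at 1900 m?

900 → 2400 m (dry, 9.8°C/km): ΔT = -9.8 × 1.5 = -14.7°C → T = 5.2°C
2400 → 4600 m (saturated, 6.3°C/km): ΔT = -6.3 × 2.2 = -13.86°C → T = -8.66°C
4600 → 1900 m (dry descent, 9.8°C/km): ΔT = +9.8 × 2.7 = +26.46°C → T = 17.8°C

17.8°C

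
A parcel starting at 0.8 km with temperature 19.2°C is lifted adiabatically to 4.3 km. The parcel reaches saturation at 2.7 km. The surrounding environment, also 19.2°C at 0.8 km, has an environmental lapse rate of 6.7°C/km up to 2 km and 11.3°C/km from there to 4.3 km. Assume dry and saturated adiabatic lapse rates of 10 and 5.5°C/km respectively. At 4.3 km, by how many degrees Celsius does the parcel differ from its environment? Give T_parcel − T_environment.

Parcel:
  From 800 m to 2700 m (dry): cools by 10 × 1.9 = 19°C, giving 0.2°C.
  From 2700 m to 4300 m (saturated): cools by 5.5 × 1.6 = 8.8°C, giving -8.6°C.
Environment:
  From 800 m to 2000 m (environment, lower layer): cools by 6.7 × 1.2 = 8.04°C, giving 11.16°C.
  From 2000 m to 4300 m (environment, upper layer): cools by 11.3 × 2.3 = 25.99°C, giving -14.83°C.
T_parcel − T_env = -8.6 − (-14.83) = +6.23°C

+6.23°C (parcel warmer than environment)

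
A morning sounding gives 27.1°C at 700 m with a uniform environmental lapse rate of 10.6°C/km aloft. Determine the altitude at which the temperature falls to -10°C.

4200 m

Height above start = (27.1 − (-10)) / 10.6 = 3.5 km
Altitude = 700 m + 3500 m = 4200 m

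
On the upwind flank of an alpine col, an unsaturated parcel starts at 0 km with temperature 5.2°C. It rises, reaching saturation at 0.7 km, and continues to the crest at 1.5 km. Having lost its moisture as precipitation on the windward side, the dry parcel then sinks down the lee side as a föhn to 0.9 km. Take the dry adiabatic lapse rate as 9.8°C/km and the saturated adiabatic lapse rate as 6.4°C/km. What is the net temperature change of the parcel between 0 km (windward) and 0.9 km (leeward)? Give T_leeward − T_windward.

-6.1°C

0–700 m, dry: Δz = 0.7 km ⇒ ΔT = -6.86°C; T = -1.66°C
700–1500 m, saturated: Δz = 0.8 km ⇒ ΔT = -5.12°C; T = -6.78°C
1500–900 m, dry descent: Δz = 0.6 km ⇒ ΔT = +5.88°C; T = -0.9°C
Net change vs windward start: -0.9 − 5.2 = -6.1°C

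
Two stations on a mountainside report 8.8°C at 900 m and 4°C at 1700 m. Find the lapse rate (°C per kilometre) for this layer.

6°C/km

Γ = −ΔT/Δz = (8.8 − 4) / (1700 − 900) m
  = 4.8°C / 0.8 km = 6°C/km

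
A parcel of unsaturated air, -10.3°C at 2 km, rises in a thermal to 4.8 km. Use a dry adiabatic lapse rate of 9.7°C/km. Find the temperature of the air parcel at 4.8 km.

Dry adiabatic to 4800 m: -9.7 × 2.8 km = -27.16°C, so T = -37.46°C.

-37.46°C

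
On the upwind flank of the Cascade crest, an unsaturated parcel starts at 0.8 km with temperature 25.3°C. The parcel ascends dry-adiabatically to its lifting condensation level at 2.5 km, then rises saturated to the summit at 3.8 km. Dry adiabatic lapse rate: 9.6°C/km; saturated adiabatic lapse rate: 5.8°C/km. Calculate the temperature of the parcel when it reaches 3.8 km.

800 → 2500 m (dry, 9.6°C/km): ΔT = -9.6 × 1.7 = -16.32°C → T = 8.98°C
2500 → 3800 m (saturated, 5.8°C/km): ΔT = -5.8 × 1.3 = -7.54°C → T = 1.44°C

1.44°C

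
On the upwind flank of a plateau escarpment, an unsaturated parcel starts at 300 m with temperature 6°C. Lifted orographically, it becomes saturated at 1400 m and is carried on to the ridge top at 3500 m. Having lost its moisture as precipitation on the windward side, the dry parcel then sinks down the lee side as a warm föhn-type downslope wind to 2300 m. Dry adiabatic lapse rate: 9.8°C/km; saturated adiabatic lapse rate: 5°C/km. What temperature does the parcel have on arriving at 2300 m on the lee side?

-3.52°C

300–1400 m, dry: Δz = 1.1 km ⇒ ΔT = -10.78°C; T = -4.78°C
1400–3500 m, saturated: Δz = 2.1 km ⇒ ΔT = -10.5°C; T = -15.28°C
3500–2300 m, dry descent: Δz = 1.2 km ⇒ ΔT = +11.76°C; T = -3.52°C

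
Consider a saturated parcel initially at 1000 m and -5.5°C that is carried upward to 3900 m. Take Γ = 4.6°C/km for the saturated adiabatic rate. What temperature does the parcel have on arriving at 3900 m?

-18.84°C

Saturated adiabatic to 3900 m: -4.6 × 2.9 km = -13.34°C, so T = -18.84°C.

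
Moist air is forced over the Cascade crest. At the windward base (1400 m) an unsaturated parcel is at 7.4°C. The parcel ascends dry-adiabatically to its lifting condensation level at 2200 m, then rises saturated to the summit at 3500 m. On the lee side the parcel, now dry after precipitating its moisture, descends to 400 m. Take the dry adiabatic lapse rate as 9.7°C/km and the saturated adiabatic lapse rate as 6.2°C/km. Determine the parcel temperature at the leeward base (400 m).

From 1400 m to 2200 m (dry): cools by 9.7 × 0.8 = 7.76°C, giving -0.36°C.
From 2200 m to 3500 m (saturated): cools by 6.2 × 1.3 = 8.06°C, giving -8.42°C.
From 3500 m to 400 m (dry descent): warms by 9.7 × 3.1 = 30.07°C, giving 21.65°C.

21.65°C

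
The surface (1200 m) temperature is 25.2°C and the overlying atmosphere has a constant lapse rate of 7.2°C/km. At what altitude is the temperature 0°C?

4700 m

Height above start = (25.2 − 0) / 7.2 = 3.5 km
Altitude = 1200 m + 3500 m = 4700 m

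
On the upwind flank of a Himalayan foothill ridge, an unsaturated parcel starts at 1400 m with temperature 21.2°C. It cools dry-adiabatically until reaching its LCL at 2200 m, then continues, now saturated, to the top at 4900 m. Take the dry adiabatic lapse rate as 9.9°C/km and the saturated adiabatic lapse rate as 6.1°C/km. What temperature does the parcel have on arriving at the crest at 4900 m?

From 1400 m to 2200 m (dry): cools by 9.9 × 0.8 = 7.92°C, giving 13.28°C.
From 2200 m to 4900 m (saturated): cools by 6.1 × 2.7 = 16.47°C, giving -3.19°C.

-3.19°C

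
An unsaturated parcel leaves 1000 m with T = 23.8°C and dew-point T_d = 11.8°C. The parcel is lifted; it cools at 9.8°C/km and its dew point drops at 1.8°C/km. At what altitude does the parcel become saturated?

2500 m

T and T_d converge at 9.8 − 1.8 = 8°C per km
Height above start = (23.8 − 11.8) / 8 = 1.5 km
LCL altitude = 1000 m + 1500 m = 2500 m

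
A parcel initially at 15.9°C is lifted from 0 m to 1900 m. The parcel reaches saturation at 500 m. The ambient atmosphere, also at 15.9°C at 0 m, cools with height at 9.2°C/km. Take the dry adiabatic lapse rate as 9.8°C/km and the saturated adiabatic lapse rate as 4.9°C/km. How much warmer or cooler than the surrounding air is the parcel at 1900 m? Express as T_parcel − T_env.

Parcel:
  From 0 m to 500 m (dry): cools by 9.8 × 0.5 = 4.9°C, giving 11°C.
  From 500 m to 1900 m (saturated): cools by 4.9 × 1.4 = 6.86°C, giving 4.14°C.
Environment:
  From 0 m to 1900 m (environment): cools by 9.2 × 1.9 = 17.48°C, giving -1.58°C.
T_parcel − T_env = 4.14 − (-1.58) = +5.72°C

+5.72°C (parcel warmer than environment)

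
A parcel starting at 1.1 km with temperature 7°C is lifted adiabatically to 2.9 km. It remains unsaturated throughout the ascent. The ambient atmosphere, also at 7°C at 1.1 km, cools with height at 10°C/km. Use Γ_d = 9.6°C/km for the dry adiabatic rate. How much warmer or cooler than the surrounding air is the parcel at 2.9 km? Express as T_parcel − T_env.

Parcel:
  Dry to 2900 m: -9.6 × 1.8 km = -17.28°C, so T = -10.28°C.
Environment:
  Environment to 2900 m: -10 × 1.8 km = -18°C, so T = -11°C.
T_parcel − T_env = -10.28 − (-11) = +0.72°C

+0.72°C (parcel warmer than environment)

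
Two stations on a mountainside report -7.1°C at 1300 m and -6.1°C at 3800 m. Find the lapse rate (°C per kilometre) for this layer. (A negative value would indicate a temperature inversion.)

-0.4°C/km

Γ = −ΔT/Δz = (-7.1 − (-6.1)) / (3800 − 1300) m
  = -1°C / 2.5 km = -0.4°C/km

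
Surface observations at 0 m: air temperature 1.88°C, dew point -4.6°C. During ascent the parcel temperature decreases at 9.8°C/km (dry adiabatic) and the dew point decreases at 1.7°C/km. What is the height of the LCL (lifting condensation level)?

T and T_d converge at 9.8 − 1.7 = 8.1°C per km
Height above start = (1.88 − (-4.6)) / 8.1 = 0.8 km
LCL altitude = 0 m + 800 m = 800 m

800 m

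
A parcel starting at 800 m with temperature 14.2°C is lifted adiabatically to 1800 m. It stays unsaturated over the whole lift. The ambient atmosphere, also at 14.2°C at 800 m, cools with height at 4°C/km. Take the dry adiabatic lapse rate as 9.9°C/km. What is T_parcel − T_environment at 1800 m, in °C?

-5.9°C (parcel cooler than environment)

Parcel:
  From 800 m to 1800 m (dry): cools by 9.9 × 1 = 9.9°C, giving 4.3°C.
Environment:
  From 800 m to 1800 m (environment): cools by 4 × 1 = 4°C, giving 10.2°C.
T_parcel − T_env = 4.3 − 10.2 = -5.9°C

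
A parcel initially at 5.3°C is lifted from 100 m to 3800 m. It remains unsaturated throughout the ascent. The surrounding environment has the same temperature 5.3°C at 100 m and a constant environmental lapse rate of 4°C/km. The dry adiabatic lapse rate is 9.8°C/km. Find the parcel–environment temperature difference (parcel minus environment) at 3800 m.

-21.46°C (parcel cooler than environment)

Parcel:
  From 100 m to 3800 m (dry): cools by 9.8 × 3.7 = 36.26°C, giving -30.96°C.
Environment:
  From 100 m to 3800 m (environment): cools by 4 × 3.7 = 14.8°C, giving -9.5°C.
T_parcel − T_env = -30.96 − (-9.5) = -21.46°C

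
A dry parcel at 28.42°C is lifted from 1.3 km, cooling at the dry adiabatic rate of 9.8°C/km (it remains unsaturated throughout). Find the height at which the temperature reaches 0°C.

Height above start = (28.42 − 0) / 9.8 = 2.9 km
Altitude = 1300 m + 2900 m = 4200 m

4.2 km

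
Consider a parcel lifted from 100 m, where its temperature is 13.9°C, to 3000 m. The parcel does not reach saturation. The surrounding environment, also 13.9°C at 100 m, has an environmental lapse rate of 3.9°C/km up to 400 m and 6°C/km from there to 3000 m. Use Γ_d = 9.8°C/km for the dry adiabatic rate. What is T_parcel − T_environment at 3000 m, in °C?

-11.65°C (parcel cooler than environment)

Parcel:
  From 100 m to 3000 m (dry): cools by 9.8 × 2.9 = 28.42°C, giving -14.52°C.
Environment:
  From 100 m to 400 m (environment, lower layer): cools by 3.9 × 0.3 = 1.17°C, giving 12.73°C.
  From 400 m to 3000 m (environment, upper layer): cools by 6 × 2.6 = 15.6°C, giving -2.87°C.
T_parcel − T_env = -14.52 − (-2.87) = -11.65°C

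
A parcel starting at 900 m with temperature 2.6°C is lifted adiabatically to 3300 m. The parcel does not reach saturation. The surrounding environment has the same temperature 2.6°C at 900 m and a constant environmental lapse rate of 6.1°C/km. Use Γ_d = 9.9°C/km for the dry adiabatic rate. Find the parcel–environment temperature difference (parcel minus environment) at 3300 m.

-9.12°C (parcel cooler than environment)

Parcel:
  From 900 m to 3300 m (dry): cools by 9.9 × 2.4 = 23.76°C, giving -21.16°C.
Environment:
  From 900 m to 3300 m (environment): cools by 6.1 × 2.4 = 14.64°C, giving -12.04°C.
T_parcel − T_env = -21.16 − (-12.04) = -9.12°C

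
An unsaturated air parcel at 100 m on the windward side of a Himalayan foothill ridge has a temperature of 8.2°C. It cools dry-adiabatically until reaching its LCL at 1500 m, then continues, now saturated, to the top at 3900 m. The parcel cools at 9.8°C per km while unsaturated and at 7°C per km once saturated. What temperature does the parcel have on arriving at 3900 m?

100–1500 m, dry: Δz = 1.4 km ⇒ ΔT = -13.72°C; T = -5.52°C
1500–3900 m, saturated: Δz = 2.4 km ⇒ ΔT = -16.8°C; T = -22.32°C

-22.32°C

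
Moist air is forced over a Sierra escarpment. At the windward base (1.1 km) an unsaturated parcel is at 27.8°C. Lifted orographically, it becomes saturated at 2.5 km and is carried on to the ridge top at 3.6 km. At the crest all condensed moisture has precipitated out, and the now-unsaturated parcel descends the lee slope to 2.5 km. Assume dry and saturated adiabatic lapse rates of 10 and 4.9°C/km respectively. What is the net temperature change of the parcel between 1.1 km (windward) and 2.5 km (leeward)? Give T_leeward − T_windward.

1100 → 2500 m (dry, 10°C/km): ΔT = -10 × 1.4 = -14°C → T = 13.8°C
2500 → 3600 m (saturated, 4.9°C/km): ΔT = -4.9 × 1.1 = -5.39°C → T = 8.41°C
3600 → 2500 m (dry descent, 10°C/km): ΔT = +10 × 1.1 = +11°C → T = 19.41°C
Net change vs windward start: 19.41 − 27.8 = -8.39°C

-8.39°C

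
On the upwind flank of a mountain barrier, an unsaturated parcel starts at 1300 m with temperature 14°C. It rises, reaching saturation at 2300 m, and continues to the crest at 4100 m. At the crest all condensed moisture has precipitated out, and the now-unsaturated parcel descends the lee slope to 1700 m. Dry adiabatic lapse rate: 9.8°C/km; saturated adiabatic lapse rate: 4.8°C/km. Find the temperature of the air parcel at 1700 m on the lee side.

19.08°C

1300–2300 m, dry: Δz = 1 km ⇒ ΔT = -9.8°C; T = 4.2°C
2300–4100 m, saturated: Δz = 1.8 km ⇒ ΔT = -8.64°C; T = -4.44°C
4100–1700 m, dry descent: Δz = 2.4 km ⇒ ΔT = +23.52°C; T = 19.08°C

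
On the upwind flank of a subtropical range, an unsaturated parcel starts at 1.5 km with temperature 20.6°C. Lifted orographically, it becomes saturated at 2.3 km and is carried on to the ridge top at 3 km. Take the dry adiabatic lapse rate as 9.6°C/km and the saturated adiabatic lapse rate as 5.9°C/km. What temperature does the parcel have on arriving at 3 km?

8.79°C

From 1500 m to 2300 m (dry): cools by 9.6 × 0.8 = 7.68°C, giving 12.92°C.
From 2300 m to 3000 m (saturated): cools by 5.9 × 0.7 = 4.13°C, giving 8.79°C.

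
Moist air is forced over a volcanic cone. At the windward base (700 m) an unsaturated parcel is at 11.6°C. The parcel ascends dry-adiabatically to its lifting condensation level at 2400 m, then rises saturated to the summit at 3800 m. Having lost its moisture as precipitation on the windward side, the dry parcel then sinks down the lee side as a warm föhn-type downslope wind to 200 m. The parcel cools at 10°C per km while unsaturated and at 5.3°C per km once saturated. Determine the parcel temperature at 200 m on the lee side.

23.18°C

700–2400 m, dry: Δz = 1.7 km ⇒ ΔT = -17°C; T = -5.4°C
2400–3800 m, saturated: Δz = 1.4 km ⇒ ΔT = -7.42°C; T = -12.82°C
3800–200 m, dry descent: Δz = 3.6 km ⇒ ΔT = +36°C; T = 23.18°C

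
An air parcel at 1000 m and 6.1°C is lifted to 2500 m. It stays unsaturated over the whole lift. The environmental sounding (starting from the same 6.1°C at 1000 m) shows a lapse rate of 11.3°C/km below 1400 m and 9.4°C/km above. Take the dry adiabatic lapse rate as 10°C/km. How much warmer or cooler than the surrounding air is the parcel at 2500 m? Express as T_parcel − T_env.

Parcel:
  1000–2500 m, dry: Δz = 1.5 km ⇒ ΔT = -15°C; T = -8.9°C
Environment:
  1000–1400 m, environment, lower layer: Δz = 0.4 km ⇒ ΔT = -4.52°C; T = 1.58°C
  1400–2500 m, environment, upper layer: Δz = 1.1 km ⇒ ΔT = -10.34°C; T = -8.76°C
T_parcel − T_env = -8.9 − (-8.76) = -0.14°C

-0.14°C (parcel cooler than environment)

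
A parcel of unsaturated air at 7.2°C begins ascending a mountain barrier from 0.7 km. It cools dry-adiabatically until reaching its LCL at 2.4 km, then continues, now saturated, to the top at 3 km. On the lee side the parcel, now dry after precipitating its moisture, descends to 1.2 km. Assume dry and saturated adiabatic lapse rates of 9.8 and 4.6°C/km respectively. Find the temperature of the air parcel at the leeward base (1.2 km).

From 700 m to 2400 m (dry): cools by 9.8 × 1.7 = 16.66°C, giving -9.46°C.
From 2400 m to 3000 m (saturated): cools by 4.6 × 0.6 = 2.76°C, giving -12.22°C.
From 3000 m to 1200 m (dry descent): warms by 9.8 × 1.8 = 17.64°C, giving 5.42°C.

5.42°C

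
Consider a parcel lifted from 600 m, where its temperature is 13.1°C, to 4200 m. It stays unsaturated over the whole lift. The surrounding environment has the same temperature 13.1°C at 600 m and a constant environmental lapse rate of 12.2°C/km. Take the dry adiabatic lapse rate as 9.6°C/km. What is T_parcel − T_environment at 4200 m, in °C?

Parcel:
  From 600 m to 4200 m (dry): cools by 9.6 × 3.6 = 34.56°C, giving -21.46°C.
Environment:
  From 600 m to 4200 m (environment): cools by 12.2 × 3.6 = 43.92°C, giving -30.82°C.
T_parcel − T_env = -21.46 − (-30.82) = +9.36°C

+9.36°C (parcel warmer than environment)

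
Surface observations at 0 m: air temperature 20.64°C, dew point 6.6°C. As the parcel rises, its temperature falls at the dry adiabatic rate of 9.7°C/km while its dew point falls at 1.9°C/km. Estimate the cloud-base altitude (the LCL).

T and T_d converge at 9.7 − 1.9 = 7.8°C per km
Height above start = (20.64 − 6.6) / 7.8 = 1.8 km
LCL altitude = 0 m + 1800 m = 1800 m

1800 m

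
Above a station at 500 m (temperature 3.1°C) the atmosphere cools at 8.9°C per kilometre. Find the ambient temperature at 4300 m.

-30.72°C

500 → 4300 m (environmental, 8.9°C/km): ΔT = -8.9 × 3.8 = -33.82°C → T = -30.72°C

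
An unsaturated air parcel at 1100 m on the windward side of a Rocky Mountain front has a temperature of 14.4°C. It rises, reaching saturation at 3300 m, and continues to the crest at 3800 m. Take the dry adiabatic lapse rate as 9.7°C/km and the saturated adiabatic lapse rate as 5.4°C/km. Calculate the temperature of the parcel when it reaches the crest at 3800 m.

-9.64°C

1100–3300 m, dry: Δz = 2.2 km ⇒ ΔT = -21.34°C; T = -6.94°C
3300–3800 m, saturated: Δz = 0.5 km ⇒ ΔT = -2.7°C; T = -9.64°C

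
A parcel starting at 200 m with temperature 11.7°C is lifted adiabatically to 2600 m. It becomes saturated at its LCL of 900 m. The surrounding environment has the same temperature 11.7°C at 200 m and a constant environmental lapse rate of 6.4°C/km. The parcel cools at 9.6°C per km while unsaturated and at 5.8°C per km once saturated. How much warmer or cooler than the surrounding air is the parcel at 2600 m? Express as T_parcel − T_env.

-1.22°C (parcel cooler than environment)

Parcel:
  200 → 900 m (dry, 9.6°C/km): ΔT = -9.6 × 0.7 = -6.72°C → T = 4.98°C
  900 → 2600 m (saturated, 5.8°C/km): ΔT = -5.8 × 1.7 = -9.86°C → T = -4.88°C
Environment:
  200 → 2600 m (environment, 6.4°C/km): ΔT = -6.4 × 2.4 = -15.36°C → T = -3.66°C
T_parcel − T_env = -4.88 − (-3.66) = -1.22°C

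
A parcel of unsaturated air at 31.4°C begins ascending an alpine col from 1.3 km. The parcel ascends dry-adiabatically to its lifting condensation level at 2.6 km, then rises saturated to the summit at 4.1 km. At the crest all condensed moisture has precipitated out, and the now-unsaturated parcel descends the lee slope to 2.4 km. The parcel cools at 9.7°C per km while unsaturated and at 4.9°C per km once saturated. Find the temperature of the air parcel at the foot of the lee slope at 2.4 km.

27.93°C

1300 → 2600 m (dry, 9.7°C/km): ΔT = -9.7 × 1.3 = -12.61°C → T = 18.79°C
2600 → 4100 m (saturated, 4.9°C/km): ΔT = -4.9 × 1.5 = -7.35°C → T = 11.44°C
4100 → 2400 m (dry descent, 9.7°C/km): ΔT = +9.7 × 1.7 = +16.49°C → T = 27.93°C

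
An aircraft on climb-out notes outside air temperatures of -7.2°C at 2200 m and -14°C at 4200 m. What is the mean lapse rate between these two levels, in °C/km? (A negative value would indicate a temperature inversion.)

3.4°C/km

Γ = −ΔT/Δz = (-7.2 − (-14)) / (4200 − 2200) m
  = 6.8°C / 2 km = 3.4°C/km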